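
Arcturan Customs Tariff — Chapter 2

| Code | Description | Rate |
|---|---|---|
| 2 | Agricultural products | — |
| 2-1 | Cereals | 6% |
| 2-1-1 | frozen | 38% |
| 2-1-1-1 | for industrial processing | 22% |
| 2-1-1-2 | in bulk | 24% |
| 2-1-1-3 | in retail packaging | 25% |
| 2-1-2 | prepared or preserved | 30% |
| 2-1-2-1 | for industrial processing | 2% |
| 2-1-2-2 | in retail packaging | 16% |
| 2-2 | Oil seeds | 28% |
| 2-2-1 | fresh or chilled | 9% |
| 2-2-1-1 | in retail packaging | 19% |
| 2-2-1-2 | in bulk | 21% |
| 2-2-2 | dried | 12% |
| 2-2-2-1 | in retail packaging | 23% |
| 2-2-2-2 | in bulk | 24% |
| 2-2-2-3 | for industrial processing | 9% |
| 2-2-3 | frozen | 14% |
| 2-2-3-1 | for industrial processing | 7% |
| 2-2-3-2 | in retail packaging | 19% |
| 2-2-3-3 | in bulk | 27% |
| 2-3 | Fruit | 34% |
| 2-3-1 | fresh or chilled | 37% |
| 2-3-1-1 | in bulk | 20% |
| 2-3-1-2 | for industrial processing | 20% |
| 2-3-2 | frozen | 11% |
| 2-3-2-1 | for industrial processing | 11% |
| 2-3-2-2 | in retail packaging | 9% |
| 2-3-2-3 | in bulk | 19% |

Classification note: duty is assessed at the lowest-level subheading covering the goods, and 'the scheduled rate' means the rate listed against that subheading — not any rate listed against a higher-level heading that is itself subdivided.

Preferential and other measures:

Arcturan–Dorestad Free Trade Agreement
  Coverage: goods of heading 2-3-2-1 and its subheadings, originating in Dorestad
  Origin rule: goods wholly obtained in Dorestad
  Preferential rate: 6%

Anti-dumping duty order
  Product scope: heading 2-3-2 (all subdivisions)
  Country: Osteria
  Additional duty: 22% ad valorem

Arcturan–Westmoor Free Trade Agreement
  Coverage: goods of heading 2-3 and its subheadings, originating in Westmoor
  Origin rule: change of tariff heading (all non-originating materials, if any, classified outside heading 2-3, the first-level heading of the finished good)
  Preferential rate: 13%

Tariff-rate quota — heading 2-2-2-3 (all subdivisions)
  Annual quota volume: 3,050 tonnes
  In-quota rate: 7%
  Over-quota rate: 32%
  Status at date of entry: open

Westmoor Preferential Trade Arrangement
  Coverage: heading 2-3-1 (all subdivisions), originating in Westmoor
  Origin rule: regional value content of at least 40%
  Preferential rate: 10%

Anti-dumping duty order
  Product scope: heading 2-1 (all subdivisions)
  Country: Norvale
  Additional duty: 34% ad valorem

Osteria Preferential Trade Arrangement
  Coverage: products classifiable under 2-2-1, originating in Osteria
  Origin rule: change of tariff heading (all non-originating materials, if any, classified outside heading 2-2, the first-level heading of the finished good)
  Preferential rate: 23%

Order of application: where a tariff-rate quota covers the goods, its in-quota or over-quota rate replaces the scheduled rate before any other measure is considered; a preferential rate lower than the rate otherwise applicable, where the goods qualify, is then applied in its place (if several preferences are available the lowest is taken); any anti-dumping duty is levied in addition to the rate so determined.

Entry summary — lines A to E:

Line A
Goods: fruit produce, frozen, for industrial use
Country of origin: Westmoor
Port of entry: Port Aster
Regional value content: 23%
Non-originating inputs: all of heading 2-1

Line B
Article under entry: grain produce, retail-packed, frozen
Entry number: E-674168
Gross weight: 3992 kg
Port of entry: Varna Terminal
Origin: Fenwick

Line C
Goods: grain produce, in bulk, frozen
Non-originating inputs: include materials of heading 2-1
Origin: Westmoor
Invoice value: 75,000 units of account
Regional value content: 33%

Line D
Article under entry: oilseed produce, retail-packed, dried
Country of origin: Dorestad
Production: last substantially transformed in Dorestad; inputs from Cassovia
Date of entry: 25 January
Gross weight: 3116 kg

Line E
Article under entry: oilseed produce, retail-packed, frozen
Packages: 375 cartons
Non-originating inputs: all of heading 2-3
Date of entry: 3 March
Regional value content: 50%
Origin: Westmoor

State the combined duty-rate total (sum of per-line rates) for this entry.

102%

Line A: fruit → 2-3; frozen → 2-3-2; for industrial use → 2-3-2-1. Scheduled 11%. Westmoor agreement on 2-3: CTH met → 13% available; Westmoor agreement on 2-3-1: 2-3-2-1 not covered; preference 13% not lower than 11% → no reduction. → 11%.
Line B: grain → 2-1; frozen → 2-1-1; retail-packed → 2-1-1-3. Scheduled 25%. No special measure applies. → 25%.
Line C: grain → 2-1; frozen → 2-1-1; in bulk → 2-1-1-2. Scheduled 24%. Westmoor agreement on 2-3: 2-1-1-2 not covered; Westmoor agreement on 2-3-1: 2-1-1-2 not covered. → 24%.
Line D: oilseed → 2-2; dried → 2-2-2; retail-packed → 2-2-2-1. Scheduled 23%. Dorestad agreement on 2-3-2-1: 2-2-2-1 not covered. → 23%.
Line E: oilseed → 2-2; frozen → 2-2-3; retail-packed → 2-2-3-2. Scheduled 19%. Westmoor agreement on 2-3: 2-2-3-2 not covered; Westmoor agreement on 2-3-1: 2-2-3-2 not covered. → 19%.
Sum: 11% + 25% + 24% + 23% + 19% = 102%.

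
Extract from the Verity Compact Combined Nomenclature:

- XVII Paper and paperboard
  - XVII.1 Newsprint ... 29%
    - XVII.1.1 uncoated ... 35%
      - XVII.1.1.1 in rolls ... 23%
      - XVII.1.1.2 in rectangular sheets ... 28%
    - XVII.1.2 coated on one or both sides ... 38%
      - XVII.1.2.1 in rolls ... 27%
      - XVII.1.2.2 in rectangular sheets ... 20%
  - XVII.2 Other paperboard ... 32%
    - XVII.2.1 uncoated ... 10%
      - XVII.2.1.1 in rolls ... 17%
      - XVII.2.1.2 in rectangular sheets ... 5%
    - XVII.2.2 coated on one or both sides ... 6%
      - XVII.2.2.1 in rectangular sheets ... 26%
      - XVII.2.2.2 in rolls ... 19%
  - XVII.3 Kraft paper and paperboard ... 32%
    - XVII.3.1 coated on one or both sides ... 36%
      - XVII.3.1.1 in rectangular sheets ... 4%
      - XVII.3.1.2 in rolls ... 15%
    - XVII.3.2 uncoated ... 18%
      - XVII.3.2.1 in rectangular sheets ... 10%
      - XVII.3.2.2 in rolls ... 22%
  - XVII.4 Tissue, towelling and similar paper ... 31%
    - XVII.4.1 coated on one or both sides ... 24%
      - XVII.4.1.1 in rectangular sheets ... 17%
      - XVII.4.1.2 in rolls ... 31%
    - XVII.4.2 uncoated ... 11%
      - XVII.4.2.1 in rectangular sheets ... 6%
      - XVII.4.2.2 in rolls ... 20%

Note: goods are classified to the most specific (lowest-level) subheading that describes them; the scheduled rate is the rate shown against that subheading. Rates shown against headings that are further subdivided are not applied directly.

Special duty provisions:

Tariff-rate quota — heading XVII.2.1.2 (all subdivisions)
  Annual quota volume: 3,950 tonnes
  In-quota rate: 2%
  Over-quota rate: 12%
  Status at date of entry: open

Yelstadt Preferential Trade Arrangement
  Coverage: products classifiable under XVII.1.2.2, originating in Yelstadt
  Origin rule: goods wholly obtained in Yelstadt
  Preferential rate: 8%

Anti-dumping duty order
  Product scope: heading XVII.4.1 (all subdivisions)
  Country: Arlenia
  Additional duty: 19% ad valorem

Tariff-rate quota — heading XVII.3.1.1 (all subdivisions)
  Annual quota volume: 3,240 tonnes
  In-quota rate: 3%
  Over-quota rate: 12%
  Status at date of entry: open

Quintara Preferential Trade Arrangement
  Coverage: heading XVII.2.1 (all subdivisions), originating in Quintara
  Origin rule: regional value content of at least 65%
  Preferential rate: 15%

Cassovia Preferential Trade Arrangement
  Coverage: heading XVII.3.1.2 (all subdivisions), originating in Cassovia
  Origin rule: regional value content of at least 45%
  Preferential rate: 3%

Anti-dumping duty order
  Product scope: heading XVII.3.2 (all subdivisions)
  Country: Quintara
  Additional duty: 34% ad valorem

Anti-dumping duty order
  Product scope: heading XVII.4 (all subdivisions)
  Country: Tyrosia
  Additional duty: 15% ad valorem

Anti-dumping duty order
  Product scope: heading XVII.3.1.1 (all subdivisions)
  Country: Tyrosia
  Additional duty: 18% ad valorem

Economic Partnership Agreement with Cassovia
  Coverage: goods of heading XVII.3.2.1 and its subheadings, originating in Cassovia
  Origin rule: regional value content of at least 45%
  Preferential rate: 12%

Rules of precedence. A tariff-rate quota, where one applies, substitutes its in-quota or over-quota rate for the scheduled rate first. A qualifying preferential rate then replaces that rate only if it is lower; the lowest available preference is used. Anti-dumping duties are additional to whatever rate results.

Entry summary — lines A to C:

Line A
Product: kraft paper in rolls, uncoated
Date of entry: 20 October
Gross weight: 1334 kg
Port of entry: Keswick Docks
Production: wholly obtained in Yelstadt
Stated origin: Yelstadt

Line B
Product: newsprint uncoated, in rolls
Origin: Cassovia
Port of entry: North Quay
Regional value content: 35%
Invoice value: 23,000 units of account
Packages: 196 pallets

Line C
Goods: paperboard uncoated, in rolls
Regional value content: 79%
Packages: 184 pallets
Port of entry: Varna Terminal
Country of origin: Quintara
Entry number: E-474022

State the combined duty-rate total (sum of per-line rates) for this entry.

Line A: kraft paper → XVII.3; uncoated → XVII.3.2; in rolls → XVII.3.2.2. Scheduled 22%. Yelstadt agreement on XVII.1.2.2: XVII.3.2.2 not covered. → 22%.
Line B: newsprint → XVII.1; uncoated → XVII.1.1; in rolls → XVII.1.1.1. Scheduled 23%. Cassovia agreement on XVII.3.1.2: XVII.1.1.1 not covered; Cassovia agreement on XVII.3.2.1: XVII.1.1.1 not covered. → 23%.
Line C: paperboard → XVII.2; uncoated → XVII.2.1; in rolls → XVII.2.1.1. Scheduled 17%. Quintara agreement on XVII.2.1: RVC ≥ 65% → 15% available; preferential 15%. → 15%.
Sum: 22% + 23% + 15% = 60%.

60%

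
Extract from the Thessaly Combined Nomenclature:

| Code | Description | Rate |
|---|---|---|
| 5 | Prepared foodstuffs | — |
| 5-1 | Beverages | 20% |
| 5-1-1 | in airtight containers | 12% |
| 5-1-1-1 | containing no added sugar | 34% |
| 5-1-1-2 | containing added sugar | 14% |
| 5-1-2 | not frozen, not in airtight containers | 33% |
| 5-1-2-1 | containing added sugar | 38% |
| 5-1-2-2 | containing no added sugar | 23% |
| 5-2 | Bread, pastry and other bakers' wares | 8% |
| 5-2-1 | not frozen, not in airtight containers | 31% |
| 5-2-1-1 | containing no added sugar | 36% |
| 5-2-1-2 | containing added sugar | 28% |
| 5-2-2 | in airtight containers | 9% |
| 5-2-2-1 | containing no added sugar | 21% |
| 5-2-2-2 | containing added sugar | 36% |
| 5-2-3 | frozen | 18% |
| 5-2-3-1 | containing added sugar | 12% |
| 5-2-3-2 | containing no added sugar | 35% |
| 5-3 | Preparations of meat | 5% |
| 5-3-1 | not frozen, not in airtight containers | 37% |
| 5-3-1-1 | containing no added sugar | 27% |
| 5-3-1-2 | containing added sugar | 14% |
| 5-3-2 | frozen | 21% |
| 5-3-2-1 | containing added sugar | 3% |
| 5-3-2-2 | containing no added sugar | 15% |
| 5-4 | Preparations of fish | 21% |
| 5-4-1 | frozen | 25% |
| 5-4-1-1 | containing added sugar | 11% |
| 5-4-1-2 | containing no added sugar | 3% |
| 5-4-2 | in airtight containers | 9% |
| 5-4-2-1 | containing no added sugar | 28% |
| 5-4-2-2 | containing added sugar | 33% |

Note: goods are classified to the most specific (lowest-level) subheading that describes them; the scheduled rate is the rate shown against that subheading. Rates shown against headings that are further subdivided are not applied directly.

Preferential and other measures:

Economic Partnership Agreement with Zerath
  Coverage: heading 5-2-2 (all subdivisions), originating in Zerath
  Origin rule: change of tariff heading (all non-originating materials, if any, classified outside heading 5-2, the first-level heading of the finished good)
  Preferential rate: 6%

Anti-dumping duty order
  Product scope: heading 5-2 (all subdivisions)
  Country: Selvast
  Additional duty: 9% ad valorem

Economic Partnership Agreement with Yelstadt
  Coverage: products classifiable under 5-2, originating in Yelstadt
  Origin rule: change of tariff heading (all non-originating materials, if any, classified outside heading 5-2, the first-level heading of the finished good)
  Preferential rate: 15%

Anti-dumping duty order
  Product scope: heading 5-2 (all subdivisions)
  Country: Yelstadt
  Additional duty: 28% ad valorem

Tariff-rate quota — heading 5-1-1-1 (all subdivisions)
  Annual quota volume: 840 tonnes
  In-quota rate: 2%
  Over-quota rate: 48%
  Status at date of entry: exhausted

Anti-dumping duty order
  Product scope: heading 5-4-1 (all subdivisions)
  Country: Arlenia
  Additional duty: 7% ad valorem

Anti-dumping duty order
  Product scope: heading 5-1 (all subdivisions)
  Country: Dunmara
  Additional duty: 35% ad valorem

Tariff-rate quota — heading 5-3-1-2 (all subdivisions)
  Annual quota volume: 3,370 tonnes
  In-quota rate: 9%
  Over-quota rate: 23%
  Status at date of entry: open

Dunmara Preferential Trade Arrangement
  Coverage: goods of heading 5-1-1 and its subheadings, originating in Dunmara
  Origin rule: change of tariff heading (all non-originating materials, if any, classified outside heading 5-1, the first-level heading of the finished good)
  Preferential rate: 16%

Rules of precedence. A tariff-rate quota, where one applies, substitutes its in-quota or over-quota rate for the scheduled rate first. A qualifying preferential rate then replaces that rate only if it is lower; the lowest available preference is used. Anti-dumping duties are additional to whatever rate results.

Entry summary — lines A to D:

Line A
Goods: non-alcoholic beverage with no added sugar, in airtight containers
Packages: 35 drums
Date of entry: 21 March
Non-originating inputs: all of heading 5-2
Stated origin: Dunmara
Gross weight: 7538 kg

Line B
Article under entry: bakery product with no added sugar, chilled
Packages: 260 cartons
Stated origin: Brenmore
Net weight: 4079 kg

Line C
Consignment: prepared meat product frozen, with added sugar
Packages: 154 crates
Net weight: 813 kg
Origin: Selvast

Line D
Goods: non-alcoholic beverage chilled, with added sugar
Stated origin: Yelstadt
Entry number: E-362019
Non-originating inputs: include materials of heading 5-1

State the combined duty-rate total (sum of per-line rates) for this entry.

128%

Line A: non-alcoholic beverage → 5-1; in airtight containers → 5-1-1; with no added sugar → 5-1-1-1. Scheduled 34%. quota on 5-1-1-1 exhausted → over-quota 48%; Dunmara agreement on 5-1-1: CTH met → 16% available; preferential 16%; anti-dumping (Dunmara, 5-1): +35%; total 16% + 35% = 51%. → 51%.
Line B: bakery product → 5-2; chilled → 5-2-1; with no added sugar → 5-2-1-1. Scheduled 36%. No special measure applies. → 36%.
Line C: prepared meat product → 5-3; frozen → 5-3-2; with added sugar → 5-3-2-1. Scheduled 3%. No special measure applies. → 3%.
Line D: non-alcoholic beverage → 5-1; chilled → 5-1-2; with added sugar → 5-1-2-1. Scheduled 38%. Yelstadt agreement on 5-2: 5-1-2-1 not covered. → 38%.
Sum: 51% + 36% + 3% + 38% = 128%.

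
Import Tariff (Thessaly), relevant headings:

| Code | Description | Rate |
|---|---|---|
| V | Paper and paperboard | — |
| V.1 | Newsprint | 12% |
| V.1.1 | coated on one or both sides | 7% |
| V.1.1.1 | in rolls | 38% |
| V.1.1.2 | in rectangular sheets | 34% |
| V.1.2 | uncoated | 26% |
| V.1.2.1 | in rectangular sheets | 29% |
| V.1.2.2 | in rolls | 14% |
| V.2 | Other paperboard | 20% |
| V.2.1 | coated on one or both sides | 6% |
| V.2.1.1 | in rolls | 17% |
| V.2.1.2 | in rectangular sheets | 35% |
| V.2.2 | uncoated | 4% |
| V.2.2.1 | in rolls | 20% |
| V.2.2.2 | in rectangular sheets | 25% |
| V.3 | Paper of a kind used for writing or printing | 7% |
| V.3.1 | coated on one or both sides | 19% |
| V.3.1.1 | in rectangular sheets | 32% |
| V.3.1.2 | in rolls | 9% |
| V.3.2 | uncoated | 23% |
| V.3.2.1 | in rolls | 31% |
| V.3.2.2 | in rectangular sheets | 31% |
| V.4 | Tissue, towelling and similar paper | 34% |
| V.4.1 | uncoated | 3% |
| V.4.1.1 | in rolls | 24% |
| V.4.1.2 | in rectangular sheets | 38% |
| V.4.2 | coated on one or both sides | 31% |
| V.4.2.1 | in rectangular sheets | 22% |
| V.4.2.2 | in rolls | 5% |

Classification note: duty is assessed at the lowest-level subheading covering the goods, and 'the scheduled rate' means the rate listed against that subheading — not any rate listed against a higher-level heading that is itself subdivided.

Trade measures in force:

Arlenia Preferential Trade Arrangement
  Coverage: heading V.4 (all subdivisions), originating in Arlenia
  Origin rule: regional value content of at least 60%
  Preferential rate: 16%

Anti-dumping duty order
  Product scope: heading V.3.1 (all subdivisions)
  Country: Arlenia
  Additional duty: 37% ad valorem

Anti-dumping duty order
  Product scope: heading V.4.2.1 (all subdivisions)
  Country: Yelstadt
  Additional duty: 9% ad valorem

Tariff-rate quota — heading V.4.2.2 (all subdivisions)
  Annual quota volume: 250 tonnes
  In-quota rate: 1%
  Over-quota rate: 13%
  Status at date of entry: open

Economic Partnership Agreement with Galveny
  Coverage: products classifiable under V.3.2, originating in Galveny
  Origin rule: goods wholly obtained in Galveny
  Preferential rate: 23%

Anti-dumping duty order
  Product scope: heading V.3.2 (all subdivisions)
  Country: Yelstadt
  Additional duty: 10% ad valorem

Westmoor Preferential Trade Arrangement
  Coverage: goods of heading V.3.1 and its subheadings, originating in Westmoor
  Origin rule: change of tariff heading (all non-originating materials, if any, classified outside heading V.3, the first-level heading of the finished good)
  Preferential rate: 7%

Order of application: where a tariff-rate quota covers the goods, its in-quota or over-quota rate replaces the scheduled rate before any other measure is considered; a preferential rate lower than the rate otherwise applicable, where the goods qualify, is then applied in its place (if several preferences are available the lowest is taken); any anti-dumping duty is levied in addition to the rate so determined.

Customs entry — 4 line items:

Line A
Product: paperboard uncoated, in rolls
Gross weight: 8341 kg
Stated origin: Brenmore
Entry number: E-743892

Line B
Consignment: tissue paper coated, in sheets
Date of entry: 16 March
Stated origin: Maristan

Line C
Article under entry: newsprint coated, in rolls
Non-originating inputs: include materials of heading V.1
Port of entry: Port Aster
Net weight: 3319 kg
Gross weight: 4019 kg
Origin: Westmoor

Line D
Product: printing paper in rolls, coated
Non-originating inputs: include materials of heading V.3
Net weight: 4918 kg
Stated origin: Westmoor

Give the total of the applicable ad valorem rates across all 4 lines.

89%

Line A: paperboard → V.2; uncoated → V.2.2; in rolls → V.2.2.1. Scheduled 20%. No special measure applies. → 20%.
Line B: tissue paper → V.4; coated → V.4.2; in sheets → V.4.2.1. Scheduled 22%. No special measure applies. → 22%.
Line C: newsprint → V.1; coated → V.1.1; in rolls → V.1.1.1. Scheduled 38%. Westmoor agreement on V.3.1: V.1.1.1 not covered. → 38%.
Line D: printing paper → V.3; coated → V.3.1; in rolls → V.3.1.2. Scheduled 9%. Westmoor agreement on V.3.1: CTH not met. → 9%.
Sum: 20% + 22% + 38% + 9% = 89%.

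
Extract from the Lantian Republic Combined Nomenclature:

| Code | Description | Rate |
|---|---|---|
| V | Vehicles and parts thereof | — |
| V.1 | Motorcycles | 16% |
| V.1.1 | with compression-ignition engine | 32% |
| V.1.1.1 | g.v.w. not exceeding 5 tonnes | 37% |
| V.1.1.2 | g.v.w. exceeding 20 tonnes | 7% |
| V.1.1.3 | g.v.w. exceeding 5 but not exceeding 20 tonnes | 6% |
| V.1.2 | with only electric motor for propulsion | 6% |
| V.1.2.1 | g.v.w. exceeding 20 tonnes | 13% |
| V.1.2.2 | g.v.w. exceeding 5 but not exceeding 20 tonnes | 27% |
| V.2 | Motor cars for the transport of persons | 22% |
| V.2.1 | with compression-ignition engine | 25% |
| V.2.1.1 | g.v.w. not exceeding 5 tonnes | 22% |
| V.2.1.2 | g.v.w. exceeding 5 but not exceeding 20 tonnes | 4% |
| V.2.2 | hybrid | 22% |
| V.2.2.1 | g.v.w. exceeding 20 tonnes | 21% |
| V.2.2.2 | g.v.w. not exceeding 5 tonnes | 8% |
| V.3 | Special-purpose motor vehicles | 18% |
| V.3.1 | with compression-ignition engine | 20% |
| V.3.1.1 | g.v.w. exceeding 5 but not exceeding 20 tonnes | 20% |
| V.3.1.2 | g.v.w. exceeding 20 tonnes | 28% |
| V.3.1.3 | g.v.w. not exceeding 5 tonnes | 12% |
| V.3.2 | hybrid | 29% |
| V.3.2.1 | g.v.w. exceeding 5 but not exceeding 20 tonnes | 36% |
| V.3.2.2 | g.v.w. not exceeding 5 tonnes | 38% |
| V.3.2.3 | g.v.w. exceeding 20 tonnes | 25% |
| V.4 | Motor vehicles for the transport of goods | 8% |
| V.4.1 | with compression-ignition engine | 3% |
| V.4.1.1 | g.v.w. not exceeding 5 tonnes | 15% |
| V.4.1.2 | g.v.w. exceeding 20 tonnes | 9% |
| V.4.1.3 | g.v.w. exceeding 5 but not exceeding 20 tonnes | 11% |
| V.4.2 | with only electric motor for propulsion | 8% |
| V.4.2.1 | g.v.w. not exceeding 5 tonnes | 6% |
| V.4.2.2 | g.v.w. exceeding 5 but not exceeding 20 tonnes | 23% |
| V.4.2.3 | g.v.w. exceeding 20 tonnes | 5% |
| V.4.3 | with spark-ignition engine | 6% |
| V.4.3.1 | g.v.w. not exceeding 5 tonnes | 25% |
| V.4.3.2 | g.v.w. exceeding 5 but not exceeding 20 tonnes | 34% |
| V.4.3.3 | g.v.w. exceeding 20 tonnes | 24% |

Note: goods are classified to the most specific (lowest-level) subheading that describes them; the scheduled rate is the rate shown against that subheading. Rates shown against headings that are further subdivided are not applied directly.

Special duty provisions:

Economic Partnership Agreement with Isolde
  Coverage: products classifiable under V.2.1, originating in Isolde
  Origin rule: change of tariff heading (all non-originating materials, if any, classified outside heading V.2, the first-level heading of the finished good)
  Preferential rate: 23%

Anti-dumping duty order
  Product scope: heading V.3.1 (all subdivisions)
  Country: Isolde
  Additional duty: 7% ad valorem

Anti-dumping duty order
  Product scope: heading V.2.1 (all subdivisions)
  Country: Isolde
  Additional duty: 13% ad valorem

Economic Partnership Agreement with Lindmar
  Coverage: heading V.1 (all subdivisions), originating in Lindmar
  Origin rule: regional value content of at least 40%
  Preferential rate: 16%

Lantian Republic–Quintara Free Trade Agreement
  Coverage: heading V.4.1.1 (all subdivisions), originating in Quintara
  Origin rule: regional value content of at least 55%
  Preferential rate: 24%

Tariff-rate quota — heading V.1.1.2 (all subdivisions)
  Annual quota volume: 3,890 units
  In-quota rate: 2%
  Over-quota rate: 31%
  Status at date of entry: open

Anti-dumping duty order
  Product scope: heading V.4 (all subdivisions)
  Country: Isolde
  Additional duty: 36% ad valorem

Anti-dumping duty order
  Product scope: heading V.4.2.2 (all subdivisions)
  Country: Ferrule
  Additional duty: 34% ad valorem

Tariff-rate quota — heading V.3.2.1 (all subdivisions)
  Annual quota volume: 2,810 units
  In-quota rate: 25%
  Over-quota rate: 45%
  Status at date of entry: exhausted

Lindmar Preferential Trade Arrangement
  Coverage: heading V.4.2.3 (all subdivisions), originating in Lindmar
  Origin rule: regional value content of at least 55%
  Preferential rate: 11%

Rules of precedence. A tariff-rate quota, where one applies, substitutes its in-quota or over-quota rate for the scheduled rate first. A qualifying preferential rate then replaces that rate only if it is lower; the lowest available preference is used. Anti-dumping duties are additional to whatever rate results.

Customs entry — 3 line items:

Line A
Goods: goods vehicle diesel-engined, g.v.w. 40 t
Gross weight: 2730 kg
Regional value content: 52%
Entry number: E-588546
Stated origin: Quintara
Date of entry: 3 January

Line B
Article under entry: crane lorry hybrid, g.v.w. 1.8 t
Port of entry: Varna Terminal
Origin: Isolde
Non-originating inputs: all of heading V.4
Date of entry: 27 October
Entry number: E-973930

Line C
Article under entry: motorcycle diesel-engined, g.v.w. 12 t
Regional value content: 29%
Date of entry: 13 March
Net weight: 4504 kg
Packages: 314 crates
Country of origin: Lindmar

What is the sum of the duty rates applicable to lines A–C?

53%

Line A: goods vehicle → V.4; diesel-engined → V.4.1; g.v.w. 40 t → V.4.1.2. Scheduled 9%. Quintara agreement on V.4.1.1: V.4.1.2 not covered. → 9%.
Line B: crane lorry → V.3; hybrid → V.3.2; g.v.w. 1.8 t → V.3.2.2. Scheduled 38%. Isolde agreement on V.2.1: V.3.2.2 not covered. → 38%.
Line C: motorcycle → V.1; diesel-engined → V.1.1; g.v.w. 12 t → V.1.1.3. Scheduled 6%. Lindmar agreement on V.1: RVC < 40%; Lindmar agreement on V.4.2.3: V.1.1.3 not covered. → 6%.
Sum: 9% + 38% + 6% = 53%.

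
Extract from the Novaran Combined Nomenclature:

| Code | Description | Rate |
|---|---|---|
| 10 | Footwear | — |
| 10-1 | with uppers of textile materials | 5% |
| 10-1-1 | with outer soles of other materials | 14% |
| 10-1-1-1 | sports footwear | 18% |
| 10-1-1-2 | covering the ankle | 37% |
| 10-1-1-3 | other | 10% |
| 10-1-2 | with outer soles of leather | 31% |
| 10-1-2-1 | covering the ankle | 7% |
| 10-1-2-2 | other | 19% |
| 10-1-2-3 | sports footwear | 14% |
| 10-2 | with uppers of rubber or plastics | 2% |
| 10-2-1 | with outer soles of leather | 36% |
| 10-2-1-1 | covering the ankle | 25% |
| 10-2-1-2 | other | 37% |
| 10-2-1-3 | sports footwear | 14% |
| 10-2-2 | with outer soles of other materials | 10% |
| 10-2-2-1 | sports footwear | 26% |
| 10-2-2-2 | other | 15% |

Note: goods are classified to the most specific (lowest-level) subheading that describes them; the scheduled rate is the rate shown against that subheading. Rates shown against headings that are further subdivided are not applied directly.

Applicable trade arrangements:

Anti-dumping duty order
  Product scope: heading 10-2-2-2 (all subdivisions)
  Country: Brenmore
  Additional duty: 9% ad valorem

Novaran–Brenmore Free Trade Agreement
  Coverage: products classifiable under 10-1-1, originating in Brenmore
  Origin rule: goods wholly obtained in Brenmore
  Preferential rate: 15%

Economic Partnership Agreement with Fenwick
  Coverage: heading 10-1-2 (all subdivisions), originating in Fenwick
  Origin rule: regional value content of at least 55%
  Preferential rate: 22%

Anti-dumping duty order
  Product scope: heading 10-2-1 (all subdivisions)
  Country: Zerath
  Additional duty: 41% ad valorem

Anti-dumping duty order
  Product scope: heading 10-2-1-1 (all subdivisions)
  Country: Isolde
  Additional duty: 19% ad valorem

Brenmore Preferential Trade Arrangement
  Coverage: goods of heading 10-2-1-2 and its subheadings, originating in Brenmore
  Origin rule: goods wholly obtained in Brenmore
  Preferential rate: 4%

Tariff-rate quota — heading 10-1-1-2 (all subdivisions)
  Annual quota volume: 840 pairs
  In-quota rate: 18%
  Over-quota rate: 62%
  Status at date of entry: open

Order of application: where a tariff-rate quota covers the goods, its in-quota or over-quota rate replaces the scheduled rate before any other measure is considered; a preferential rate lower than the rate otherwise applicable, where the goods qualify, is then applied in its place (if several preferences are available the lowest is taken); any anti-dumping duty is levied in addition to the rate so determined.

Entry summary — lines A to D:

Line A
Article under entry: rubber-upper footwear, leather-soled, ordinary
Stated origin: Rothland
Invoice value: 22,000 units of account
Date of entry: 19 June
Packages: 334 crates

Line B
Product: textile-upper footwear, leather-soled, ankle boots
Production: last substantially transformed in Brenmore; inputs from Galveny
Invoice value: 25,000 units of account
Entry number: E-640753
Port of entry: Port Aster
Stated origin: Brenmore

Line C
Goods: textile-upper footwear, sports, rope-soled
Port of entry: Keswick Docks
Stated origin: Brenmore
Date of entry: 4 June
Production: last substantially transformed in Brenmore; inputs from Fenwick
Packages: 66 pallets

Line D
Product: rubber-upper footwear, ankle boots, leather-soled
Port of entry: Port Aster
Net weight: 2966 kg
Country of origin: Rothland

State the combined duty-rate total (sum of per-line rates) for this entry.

Line A: rubber-upper → 10-2; leather-soled → 10-2-1; ordinary → 10-2-1-2. Scheduled 37%. No special measure applies. → 37%.
Line B: textile-upper → 10-1; leather-soled → 10-1-2; ankle boots → 10-1-2-1. Scheduled 7%. Brenmore agreement on 10-1-1: 10-1-2-1 not covered; Brenmore agreement on 10-2-1-2: 10-1-2-1 not covered. → 7%.
Line C: textile-upper → 10-1; rope-soled → 10-1-1; sports → 10-1-1-1. Scheduled 18%. Brenmore agreement on 10-1-1: not wholly obtained; Brenmore agreement on 10-2-1-2: 10-1-1-1 not covered. → 18%.
Line D: rubber-upper → 10-2; leather-soled → 10-2-1; ankle boots → 10-2-1-1. Scheduled 25%. No special measure applies. → 25%.
Sum: 37% + 7% + 18% + 25% = 87%.

87%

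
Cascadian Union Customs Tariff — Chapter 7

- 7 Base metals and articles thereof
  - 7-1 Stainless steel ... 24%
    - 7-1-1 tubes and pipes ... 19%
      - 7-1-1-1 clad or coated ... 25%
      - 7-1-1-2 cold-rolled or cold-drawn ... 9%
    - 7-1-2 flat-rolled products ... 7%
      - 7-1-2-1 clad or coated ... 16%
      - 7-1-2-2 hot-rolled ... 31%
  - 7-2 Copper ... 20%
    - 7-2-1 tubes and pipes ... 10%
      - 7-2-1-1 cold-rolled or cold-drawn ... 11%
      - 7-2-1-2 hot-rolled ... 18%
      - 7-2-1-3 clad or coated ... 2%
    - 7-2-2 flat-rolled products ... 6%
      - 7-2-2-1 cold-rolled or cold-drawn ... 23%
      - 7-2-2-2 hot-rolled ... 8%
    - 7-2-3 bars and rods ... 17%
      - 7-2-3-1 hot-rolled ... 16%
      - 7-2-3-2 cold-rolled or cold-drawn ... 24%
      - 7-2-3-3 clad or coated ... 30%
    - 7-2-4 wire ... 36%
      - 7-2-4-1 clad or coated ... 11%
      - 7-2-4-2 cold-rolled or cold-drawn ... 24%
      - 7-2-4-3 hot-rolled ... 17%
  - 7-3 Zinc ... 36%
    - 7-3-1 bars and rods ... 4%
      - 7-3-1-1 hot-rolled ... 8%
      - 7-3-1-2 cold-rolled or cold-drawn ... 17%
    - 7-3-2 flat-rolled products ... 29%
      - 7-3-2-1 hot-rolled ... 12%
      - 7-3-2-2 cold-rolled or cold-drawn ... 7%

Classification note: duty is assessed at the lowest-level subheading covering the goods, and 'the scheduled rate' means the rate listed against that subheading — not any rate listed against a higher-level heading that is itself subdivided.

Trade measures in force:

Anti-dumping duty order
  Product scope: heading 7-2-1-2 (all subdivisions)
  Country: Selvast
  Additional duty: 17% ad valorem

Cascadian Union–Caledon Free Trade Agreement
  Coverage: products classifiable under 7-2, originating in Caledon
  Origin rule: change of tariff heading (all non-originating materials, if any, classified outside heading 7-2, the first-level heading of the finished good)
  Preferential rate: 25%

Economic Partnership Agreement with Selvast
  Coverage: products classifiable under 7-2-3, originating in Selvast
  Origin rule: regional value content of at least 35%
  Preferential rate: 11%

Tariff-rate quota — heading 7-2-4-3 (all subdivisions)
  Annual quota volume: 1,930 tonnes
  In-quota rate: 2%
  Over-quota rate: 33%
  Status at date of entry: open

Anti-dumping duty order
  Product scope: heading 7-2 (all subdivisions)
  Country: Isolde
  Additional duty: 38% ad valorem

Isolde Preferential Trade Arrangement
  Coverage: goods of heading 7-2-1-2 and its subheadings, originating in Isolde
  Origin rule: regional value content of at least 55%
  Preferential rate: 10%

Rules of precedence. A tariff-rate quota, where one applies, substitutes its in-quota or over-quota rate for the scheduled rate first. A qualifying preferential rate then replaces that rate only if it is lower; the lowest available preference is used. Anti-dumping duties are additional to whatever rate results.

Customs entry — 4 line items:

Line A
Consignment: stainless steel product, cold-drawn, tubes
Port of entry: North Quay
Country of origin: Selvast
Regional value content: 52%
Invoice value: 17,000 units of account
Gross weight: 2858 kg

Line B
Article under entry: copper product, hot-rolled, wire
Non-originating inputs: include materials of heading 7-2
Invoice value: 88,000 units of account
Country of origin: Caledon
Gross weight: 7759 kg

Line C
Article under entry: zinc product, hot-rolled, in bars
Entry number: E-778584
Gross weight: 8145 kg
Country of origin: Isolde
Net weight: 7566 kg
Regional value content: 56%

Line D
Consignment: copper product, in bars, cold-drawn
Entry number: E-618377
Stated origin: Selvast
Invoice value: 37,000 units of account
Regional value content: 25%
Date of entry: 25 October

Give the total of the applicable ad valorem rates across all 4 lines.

43%

Line A: stainless steel → 7-1; tubes → 7-1-1; cold-drawn → 7-1-1-2. Scheduled 9%. Selvast agreement on 7-2-3: 7-1-1-2 not covered. → 9%.
Line B: copper → 7-2; wire → 7-2-4; hot-rolled → 7-2-4-3. Scheduled 17%. quota on 7-2-4-3 open → in-quota 2%; Caledon agreement on 7-2: CTH not met. → 2%.
Line C: zinc → 7-3; in bars → 7-3-1; hot-rolled → 7-3-1-1. Scheduled 8%. Isolde agreement on 7-2-1-2: 7-3-1-1 not covered. → 8%.
Line D: copper → 7-2; in bars → 7-2-3; cold-drawn → 7-2-3-2. Scheduled 24%. Selvast agreement on 7-2-3: RVC < 35%. → 24%.
Sum: 9% + 2% + 8% + 24% = 43%.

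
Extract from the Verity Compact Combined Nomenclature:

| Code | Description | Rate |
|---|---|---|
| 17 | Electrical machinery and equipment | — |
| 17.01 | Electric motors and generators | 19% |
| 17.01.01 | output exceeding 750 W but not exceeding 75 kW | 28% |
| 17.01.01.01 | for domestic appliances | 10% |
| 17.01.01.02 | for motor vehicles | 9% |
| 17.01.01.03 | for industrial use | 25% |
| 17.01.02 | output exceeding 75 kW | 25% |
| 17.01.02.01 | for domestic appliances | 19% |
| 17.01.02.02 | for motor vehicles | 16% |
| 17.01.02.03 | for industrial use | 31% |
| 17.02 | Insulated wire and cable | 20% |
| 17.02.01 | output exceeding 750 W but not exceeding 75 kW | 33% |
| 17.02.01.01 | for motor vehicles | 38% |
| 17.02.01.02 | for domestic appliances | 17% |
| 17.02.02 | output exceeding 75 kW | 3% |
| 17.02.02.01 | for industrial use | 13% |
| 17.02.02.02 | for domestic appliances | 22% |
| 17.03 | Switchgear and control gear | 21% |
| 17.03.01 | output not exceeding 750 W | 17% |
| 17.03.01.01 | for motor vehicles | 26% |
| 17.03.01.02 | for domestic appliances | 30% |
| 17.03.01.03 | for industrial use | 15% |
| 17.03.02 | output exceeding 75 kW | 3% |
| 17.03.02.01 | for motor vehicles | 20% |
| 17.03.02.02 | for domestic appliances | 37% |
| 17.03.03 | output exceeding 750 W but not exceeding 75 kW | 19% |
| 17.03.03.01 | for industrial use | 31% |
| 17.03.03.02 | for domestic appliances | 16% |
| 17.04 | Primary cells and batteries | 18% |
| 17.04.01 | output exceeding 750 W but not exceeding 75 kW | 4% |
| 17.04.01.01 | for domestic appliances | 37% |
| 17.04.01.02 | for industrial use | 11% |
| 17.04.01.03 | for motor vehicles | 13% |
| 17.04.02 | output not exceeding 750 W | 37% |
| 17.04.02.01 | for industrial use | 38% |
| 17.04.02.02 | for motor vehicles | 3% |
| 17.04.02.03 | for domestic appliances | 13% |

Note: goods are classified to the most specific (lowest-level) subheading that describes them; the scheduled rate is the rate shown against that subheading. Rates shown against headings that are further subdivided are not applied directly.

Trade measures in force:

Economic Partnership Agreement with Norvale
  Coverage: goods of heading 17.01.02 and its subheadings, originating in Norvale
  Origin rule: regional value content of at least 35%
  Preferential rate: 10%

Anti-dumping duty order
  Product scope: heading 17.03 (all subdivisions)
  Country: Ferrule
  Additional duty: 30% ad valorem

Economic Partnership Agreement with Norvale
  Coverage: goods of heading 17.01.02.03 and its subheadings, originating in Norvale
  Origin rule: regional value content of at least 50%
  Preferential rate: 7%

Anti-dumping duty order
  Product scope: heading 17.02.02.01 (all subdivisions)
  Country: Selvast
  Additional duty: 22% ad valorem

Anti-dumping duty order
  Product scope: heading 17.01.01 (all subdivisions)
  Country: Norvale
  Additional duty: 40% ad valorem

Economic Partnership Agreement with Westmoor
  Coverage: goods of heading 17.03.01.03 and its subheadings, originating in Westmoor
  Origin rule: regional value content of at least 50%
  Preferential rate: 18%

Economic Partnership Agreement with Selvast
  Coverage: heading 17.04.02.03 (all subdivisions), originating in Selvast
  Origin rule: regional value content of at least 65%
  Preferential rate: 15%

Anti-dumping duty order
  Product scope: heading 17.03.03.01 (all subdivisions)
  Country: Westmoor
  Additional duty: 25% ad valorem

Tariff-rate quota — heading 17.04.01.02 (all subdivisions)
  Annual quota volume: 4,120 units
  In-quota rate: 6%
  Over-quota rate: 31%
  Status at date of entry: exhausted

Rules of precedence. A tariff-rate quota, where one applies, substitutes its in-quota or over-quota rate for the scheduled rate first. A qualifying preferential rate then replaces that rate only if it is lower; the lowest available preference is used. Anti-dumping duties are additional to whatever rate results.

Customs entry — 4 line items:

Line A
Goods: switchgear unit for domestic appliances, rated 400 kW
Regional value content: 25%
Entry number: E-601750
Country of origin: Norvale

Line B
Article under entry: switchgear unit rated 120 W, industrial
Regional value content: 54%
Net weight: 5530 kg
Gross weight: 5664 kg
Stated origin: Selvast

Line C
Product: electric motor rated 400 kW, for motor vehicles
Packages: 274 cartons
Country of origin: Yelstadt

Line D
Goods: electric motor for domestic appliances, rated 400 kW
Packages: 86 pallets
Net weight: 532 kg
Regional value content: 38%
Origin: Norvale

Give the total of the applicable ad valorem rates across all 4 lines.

78%

Line A: switchgear unit → 17.03; rated 400 kW → 17.03.02; for domestic appliances → 17.03.02.02. Scheduled 37%. Norvale agreement on 17.01.02: 17.03.02.02 not covered; Norvale agreement on 17.01.02.03: 17.03.02.02 not covered. → 37%.
Line B: switchgear unit → 17.03; rated 120 W → 17.03.01; industrial → 17.03.01.03. Scheduled 15%. Selvast agreement on 17.04.02.03: 17.03.01.03 not covered. → 15%.
Line C: electric motor → 17.01; rated 400 kW → 17.01.02; for motor vehicles → 17.01.02.02. Scheduled 16%. No special measure applies. → 16%.
Line D: electric motor → 17.01; rated 400 kW → 17.01.02; for domestic appliances → 17.01.02.01. Scheduled 19%. Norvale agreement on 17.01.02: RVC ≥ 35% → 10% available; Norvale agreement on 17.01.02.03: 17.01.02.01 not covered; preferential 10%. → 10%.
Sum: 37% + 15% + 16% + 10% = 78%.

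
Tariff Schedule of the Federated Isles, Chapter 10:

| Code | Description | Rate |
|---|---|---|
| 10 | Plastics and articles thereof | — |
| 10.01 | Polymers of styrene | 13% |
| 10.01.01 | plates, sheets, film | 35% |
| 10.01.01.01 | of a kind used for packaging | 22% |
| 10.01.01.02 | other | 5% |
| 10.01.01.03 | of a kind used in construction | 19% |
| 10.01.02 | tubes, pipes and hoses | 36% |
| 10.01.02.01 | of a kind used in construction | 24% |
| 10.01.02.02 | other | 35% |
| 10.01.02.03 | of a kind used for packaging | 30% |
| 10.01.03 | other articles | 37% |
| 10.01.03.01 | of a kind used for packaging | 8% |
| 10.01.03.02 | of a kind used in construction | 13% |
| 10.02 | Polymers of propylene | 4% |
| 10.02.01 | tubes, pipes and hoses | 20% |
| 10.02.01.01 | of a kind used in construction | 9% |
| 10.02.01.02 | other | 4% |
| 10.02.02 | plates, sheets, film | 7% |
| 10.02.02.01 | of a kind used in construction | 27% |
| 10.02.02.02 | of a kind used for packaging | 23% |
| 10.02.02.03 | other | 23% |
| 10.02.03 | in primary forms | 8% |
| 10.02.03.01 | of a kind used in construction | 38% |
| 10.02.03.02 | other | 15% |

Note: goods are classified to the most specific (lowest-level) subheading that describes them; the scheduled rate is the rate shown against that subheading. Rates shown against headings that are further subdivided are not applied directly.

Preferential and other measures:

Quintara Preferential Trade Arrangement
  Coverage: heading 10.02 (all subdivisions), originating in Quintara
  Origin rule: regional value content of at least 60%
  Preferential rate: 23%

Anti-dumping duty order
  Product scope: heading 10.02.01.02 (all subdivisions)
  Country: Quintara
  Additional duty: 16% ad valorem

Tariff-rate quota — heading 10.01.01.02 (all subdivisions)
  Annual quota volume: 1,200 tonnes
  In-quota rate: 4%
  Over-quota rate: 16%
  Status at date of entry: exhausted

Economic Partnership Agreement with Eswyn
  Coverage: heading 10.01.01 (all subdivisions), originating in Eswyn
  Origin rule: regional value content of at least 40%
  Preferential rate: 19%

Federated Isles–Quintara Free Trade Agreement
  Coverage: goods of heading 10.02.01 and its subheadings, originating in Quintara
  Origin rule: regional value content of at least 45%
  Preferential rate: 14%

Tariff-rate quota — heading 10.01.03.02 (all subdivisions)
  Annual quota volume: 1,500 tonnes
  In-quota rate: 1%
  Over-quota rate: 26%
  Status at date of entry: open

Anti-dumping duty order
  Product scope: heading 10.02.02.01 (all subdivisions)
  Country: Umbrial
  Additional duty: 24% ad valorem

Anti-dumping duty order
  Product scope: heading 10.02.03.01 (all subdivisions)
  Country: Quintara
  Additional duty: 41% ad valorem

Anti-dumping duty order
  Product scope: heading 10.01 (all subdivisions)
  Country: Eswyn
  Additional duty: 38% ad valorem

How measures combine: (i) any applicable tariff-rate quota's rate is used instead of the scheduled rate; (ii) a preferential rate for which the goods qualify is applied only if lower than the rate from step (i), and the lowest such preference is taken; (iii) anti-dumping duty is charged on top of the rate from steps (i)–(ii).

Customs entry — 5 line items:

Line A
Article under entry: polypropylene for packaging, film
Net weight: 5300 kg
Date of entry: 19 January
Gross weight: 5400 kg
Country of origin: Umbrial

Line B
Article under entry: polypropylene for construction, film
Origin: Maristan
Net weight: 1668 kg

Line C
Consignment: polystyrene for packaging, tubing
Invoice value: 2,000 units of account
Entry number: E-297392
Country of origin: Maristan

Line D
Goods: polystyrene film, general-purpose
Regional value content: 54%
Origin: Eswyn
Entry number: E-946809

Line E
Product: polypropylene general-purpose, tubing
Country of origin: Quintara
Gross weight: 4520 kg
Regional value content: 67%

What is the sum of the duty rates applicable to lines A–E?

Line A: polypropylene → 10.02; film → 10.02.02; for packaging → 10.02.02.02. Scheduled 23%. No special measure applies. → 23%.
Line B: polypropylene → 10.02; film → 10.02.02; for construction → 10.02.02.01. Scheduled 27%. No special measure applies. → 27%.
Line C: polystyrene → 10.01; tubing → 10.01.02; for packaging → 10.01.02.03. Scheduled 30%. No special measure applies. → 30%.
Line D: polystyrene → 10.01; film → 10.01.01; general-purpose → 10.01.01.02. Scheduled 5%. quota on 10.01.01.02 exhausted → over-quota 16%; Eswyn agreement on 10.01.01: RVC ≥ 40% → 19% available; preference 19% not lower than 16% → no reduction; anti-dumping (Eswyn, 10.01): +38%; total 16% + 38% = 54%. → 54%.
Line E: polypropylene → 10.02; tubing → 10.02.01; general-purpose → 10.02.01.02. Scheduled 4%. Quintara agreement on 10.02: RVC ≥ 60% → 23% available; Quintara agreement on 10.02.01: RVC ≥ 45% → 14% available; preference 14% not lower than 4% → no reduction; anti-dumping (Quintara, 10.02.01.02): +16%; total 4% + 16% = 20%. → 20%.
Sum: 23% + 27% + 30% + 54% + 20% = 154%.

154%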